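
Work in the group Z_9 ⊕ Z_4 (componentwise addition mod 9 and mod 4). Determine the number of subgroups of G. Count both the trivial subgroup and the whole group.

9

|G| = 36, so by Lagrange every subgroup order divides 36. Divisors: 1, 2, 3, 4, 6, 9, 12, 18, 36.
Subgroups by order — order 1: 1; order 2: 1; order 3: 1; order 4: 1; order 6: 1; order 9: 1; order 12: 1; order 18: 1; order 36: 1.
Total: 1 + 1 + 1 + 1 + 1 + 1 + 1 + 1 + 1 = 9.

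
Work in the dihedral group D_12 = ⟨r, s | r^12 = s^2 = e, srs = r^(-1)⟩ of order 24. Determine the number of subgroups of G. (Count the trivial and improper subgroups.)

34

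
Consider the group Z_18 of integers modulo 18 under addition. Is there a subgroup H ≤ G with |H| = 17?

17 does not divide |G| = 18, so by Lagrange no subgroup of order 17 exists.

No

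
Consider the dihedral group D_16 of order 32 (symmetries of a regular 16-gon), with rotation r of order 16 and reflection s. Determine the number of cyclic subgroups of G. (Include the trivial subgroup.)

21

Each element a generates a cyclic subgroup ⟨a⟩; distinct elements may generate the same one (a cyclic group of order d has φ(d) generators).
Cyclic subgroups by order — order 1: 1; order 2: 17; order 4: 1; order 8: 1; order 16: 1.
Total: 21.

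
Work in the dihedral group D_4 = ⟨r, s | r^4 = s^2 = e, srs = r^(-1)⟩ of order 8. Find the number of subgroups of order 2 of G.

|G| = 8 and 2 | 8, so subgroups of order 2 are possible by Lagrange.
The subgroups of order 2 are: {e, r^2}; {e, r^2s}; {e, r^3s}; {e, rs}; … (5 in all).
So G has 5 subgroups of order 2.

5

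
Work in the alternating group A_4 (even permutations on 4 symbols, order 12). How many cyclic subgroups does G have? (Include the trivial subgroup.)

Group the elements of G by the cyclic subgroup they generate; each cyclic subgroup of order d accounts for φ(d) elements.
Cyclic subgroups by order — order 1: 1; order 2: 3; order 3: 4.
Total: 8.

8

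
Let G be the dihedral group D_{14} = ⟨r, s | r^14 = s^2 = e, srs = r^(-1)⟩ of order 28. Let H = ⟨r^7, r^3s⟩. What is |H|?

4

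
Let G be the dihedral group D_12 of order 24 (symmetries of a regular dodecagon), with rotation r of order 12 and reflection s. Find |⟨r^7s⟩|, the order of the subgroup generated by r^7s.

2

Computing powers of r^7s: the smallest k with (r^7s)^k = e is k = 2.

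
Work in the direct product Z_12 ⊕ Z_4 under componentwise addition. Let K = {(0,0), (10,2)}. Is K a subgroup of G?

(10,2) ∈ K but its inverse (2,2) ∉ K, so K is not a subgroup.

No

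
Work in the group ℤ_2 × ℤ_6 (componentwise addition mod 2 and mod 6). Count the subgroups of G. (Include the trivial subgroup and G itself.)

10

|G| = 12, so by Lagrange every subgroup order divides 12. Divisors: 1, 2, 3, 4, 6, 12.
Subgroups by order — order 1: 1; order 2: 3; order 3: 1; order 4: 1; order 6: 3; order 12: 1.
Total: 1 + 3 + 1 + 1 + 3 + 1 = 10.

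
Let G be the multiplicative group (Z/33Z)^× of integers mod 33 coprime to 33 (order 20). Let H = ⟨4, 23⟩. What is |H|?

10

|⟨4⟩| = 5 and |⟨23⟩| = 2, so |H| is a multiple of lcm(5, 2) = 10 and divides |G| = 20.
Closing under the operation: H = {1, 4, 5, 14, 16, 20, 23, 25, 26, 31}, so |H| = 10.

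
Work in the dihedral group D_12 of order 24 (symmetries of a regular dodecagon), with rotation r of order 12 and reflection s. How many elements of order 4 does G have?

The elements of order 4 are: r^3, r^9.
That's 2.

2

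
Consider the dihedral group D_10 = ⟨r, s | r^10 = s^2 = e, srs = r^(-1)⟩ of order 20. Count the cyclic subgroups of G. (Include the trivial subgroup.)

14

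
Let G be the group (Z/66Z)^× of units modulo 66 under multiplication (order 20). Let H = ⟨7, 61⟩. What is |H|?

|⟨7⟩| = 10 and |⟨61⟩| = 10, so |H| is a multiple of lcm(10, 10) = 10 and divides |G| = 20.
Closing under the operation: H = {1, 7, 13, 19, 25, 31, 37, 43, 49, 61}, so |H| = 10.

10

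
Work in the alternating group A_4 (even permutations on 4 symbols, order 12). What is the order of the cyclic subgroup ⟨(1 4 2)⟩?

Computing powers of (1 4 2): the smallest k with ((1 4 2))^k = e is k = 3.

3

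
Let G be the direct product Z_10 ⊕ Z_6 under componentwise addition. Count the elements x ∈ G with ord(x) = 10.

12

An element (a,b) has order lcm(ord(a), ord(b)); count pairs with lcm equal to 10.
Enumerating gives 12 such elements.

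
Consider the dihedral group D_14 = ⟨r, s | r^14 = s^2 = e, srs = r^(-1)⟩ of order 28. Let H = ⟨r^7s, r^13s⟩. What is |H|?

14

|⟨r^7s⟩| = 2 and |⟨r^13s⟩| = 2, so |H| is a multiple of lcm(2, 2) = 2 and divides |G| = 28.
Closing under the operation: H = {e, r^2, r^4, r^6, r^8, r^10, r^12, rs, r^3s, r^5s, r^7s, r^9s, r^11s, r^13s}, so |H| = 14.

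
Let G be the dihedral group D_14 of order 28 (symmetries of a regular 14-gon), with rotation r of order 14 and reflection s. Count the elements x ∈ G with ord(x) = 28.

0

No element of G has order 28 (even though 28 | 28).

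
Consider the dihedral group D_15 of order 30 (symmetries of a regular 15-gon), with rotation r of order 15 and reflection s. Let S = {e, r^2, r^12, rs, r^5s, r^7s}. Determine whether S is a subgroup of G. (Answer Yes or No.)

r^12 ∈ S but its inverse r^3 ∉ S, so S is not a subgroup.

No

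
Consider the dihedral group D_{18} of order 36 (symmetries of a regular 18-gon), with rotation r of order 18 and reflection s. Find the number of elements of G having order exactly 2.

Enumerating element orders in G gives 19 elements of order 2.

19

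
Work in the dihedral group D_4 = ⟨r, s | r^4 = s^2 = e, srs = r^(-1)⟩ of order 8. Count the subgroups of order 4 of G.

3

|G| = 8 and 4 | 8, so subgroups of order 4 are possible by Lagrange.
The subgroups of order 4 are: {e, r, r^2, r^3}; {e, r^2, s, r^2s}; {e, r^2, rs, r^3s}.
So G has 3 subgroups of order 4.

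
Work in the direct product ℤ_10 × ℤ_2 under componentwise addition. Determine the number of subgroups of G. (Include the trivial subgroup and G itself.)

10

|G| = 20, so by Lagrange every subgroup order divides 20. Divisors: 1, 2, 4, 5, 10, 20.
Subgroups by order — order 1: 1; order 2: 3; order 4: 1; order 5: 1; order 10: 3; order 20: 1.
Total: 1 + 3 + 1 + 1 + 3 + 1 = 10.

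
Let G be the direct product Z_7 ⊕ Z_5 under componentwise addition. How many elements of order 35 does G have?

An element (a,b) has order lcm(ord(a), ord(b)); count pairs with lcm equal to 35.
Enumerating gives 24 such elements.

24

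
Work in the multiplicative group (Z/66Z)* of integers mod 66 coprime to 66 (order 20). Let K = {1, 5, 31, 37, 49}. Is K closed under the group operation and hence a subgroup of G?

37 ∈ K but its inverse 25 ∉ K, so K is not a subgroup.

No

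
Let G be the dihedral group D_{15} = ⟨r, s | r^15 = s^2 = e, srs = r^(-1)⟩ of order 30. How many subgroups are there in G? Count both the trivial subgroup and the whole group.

|G| = 30, so by Lagrange every subgroup order divides 30. Divisors: 1, 2, 3, 5, 6, 10, 15, 30.
Subgroups by order — order 1: 1; order 2: 15; order 3: 1; order 5: 1; order 6: 5; order 10: 3; order 15: 1; order 30: 1.
Total: 1 + 15 + 1 + 1 + 5 + 3 + 1 + 1 = 28.

28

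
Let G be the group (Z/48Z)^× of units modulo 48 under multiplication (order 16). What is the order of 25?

2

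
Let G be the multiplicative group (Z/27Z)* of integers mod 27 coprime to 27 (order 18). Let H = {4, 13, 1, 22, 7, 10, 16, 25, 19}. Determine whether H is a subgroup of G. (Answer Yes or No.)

Yes

|H| = 9 divides |G| = 18, consistent with Lagrange.
H contains the identity, every element's inverse is in H, and H is closed under ·: it is a subgroup.
In fact H = ⟨4⟩.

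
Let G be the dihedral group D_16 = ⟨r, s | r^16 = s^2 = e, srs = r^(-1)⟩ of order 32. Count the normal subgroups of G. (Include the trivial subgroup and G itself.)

8

G has 36 subgroups. Checking conjugation-invariance by order — order 1: 1/1 normal; order 2: 1/17 normal; order 4: 1/9 normal; order 8: 1/5 normal; order 16: 3/3 normal; order 32: 1/1 normal.
Total normal subgroups: 8.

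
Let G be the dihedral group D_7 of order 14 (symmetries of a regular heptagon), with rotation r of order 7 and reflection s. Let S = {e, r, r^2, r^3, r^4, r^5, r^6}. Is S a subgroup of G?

|S| = 7 divides |G| = 14, consistent with Lagrange.
S contains the identity, every element's inverse is in S, and S is closed under ·: it is a subgroup.
In fact S = ⟨r^4⟩.

Yes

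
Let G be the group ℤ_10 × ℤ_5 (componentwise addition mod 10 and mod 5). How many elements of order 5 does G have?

An element (a,b) has order lcm(ord(a), ord(b)); count pairs with lcm equal to 5.
Enumerating gives 24 such elements.

24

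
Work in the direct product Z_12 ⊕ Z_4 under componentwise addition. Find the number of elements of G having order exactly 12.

24

An element (a,b) has order lcm(ord(a), ord(b)); count pairs with lcm equal to 12.
Enumerating gives 24 such elements.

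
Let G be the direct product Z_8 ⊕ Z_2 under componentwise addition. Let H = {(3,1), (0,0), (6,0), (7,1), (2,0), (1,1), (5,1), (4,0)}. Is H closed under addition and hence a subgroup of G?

Yes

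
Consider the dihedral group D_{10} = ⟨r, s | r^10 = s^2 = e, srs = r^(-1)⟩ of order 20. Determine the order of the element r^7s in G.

2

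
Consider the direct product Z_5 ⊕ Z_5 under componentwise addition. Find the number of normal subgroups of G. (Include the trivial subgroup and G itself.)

G is abelian, so every subgroup is normal.
G has 8 subgroups in total, hence 8 normal subgroups.

8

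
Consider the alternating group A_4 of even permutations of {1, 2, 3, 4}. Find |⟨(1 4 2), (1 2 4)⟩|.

|⟨(1 4 2)⟩| = 3 and |⟨(1 2 4)⟩| = 3, so |H| is a multiple of lcm(3, 3) = 3 and divides |G| = 12.
Closing under the operation: H = {e, (1 2 4), (1 4 2)}, so |H| = 3.

3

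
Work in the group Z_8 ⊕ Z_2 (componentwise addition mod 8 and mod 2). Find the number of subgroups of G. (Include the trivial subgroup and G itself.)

|G| = 16, so by Lagrange every subgroup order divides 16. Divisors: 1, 2, 4, 8, 16.
Subgroups by order — order 1: 1; order 2: 3; order 4: 3; order 8: 3; order 16: 1.
Total: 1 + 3 + 3 + 3 + 1 = 11.

11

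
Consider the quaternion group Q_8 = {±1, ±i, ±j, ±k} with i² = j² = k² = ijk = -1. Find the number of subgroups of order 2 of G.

1

|G| = 8 and 2 | 8, so subgroups of order 2 are possible by Lagrange.
The subgroups of order 2 are: {1, -1}.
So G has 1 subgroup of order 2.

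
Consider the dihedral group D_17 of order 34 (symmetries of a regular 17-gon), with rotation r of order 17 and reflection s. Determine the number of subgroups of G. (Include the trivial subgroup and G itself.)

|G| = 34, so by Lagrange every subgroup order divides 34. Divisors: 1, 2, 17, 34.
Subgroups by order — order 1: 1; order 2: 17; order 17: 1; order 34: 1.
Total: 1 + 17 + 1 + 1 = 20.

20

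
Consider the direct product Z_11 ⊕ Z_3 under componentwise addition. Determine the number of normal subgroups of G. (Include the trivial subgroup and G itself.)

G is abelian, so every subgroup is normal.
G has 4 subgroups in total, hence 4 normal subgroups.

4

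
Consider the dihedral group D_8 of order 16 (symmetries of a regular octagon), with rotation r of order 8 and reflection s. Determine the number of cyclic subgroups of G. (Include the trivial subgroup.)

Each element a generates a cyclic subgroup ⟨a⟩; distinct elements may generate the same one (a cyclic group of order d has φ(d) generators).
Cyclic subgroups by order — order 1: 1; order 2: 9; order 4: 1; order 8: 1.
Total: 12.

12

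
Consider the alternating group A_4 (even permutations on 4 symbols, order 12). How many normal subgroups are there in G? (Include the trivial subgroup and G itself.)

3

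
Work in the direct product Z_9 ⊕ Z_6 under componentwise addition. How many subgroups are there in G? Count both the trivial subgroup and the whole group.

|G| = 54, so by Lagrange every subgroup order divides 54. Divisors: 1, 2, 3, 6, 9, 18, 27, 54.
Subgroups by order — order 1: 1; order 2: 1; order 3: 4; order 6: 4; order 9: 4; order 18: 4; order 27: 1; order 54: 1.
Total: 1 + 1 + 4 + 4 + 4 + 4 + 1 + 1 = 20.

20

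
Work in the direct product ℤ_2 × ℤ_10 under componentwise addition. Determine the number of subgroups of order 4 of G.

|G| = 20 and 4 | 20, so subgroups of order 4 are possible by Lagrange.
The subgroups of order 4 are: {(0,0), (0,5), (1,0), (1,5)}.
So G has 1 subgroup of order 4.

1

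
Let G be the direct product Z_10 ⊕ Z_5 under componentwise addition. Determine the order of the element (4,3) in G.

5

The order of (4,3) in Z_10 × Z_5 is lcm(ord(4) in Z_10, ord(3) in Z_5).
ord(4) = 5 and ord(3) = 5, so |⟨(4,3)⟩| = lcm(5, 5) = 5.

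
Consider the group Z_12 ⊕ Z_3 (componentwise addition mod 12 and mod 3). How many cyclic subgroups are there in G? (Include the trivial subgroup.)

Each element a generates a cyclic subgroup ⟨a⟩; distinct elements may generate the same one (a cyclic group of order d has φ(d) generators).
Cyclic subgroups by order — order 1: 1; order 2: 1; order 3: 4; order 4: 1; order 6: 4; order 12: 4.
Total: 15.

15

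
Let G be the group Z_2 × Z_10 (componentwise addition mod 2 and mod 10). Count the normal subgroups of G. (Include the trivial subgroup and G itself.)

G is abelian, so every subgroup is normal.
G has 10 subgroups in total, hence 10 normal subgroups.

10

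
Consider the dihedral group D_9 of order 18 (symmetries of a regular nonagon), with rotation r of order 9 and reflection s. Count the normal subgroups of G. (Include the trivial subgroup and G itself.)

G has 16 subgroups. Checking conjugation-invariance by order — order 1: 1/1 normal; order 2: 0/9 normal; order 3: 1/1 normal; order 6: 0/3 normal; order 9: 1/1 normal; order 18: 1/1 normal.
Total normal subgroups: 4.

4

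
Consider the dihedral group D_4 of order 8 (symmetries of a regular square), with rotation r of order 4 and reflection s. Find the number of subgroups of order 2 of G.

5

|G| = 8 and 2 | 8, so subgroups of order 2 are possible by Lagrange.
The subgroups of order 2 are: {e, r^2}; {e, r^2s}; {e, r^3s}; {e, rs}; … (5 in all).
So G has 5 subgroups of order 2.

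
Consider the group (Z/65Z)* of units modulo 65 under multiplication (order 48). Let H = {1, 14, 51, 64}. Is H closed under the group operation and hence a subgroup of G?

Yes

|H| = 4 divides |G| = 48, consistent with Lagrange.
H contains the identity, every element's inverse is in H, and H is closed under ·: it is a subgroup.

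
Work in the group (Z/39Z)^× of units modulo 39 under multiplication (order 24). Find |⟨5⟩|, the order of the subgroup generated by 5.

4

Compute successive powers of 5 mod 39: 5, 25, 8, 1; 5^4 ≡ 1 (mod 39).
So |⟨5⟩| = 4.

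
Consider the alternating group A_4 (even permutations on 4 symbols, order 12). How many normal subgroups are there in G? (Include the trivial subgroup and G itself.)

G has 10 subgroups. Checking conjugation-invariance by order — order 1: 1/1 normal; order 2: 0/3 normal; order 3: 0/4 normal; order 4: 1/1 normal; order 12: 1/1 normal.
Total normal subgroups: 3.

3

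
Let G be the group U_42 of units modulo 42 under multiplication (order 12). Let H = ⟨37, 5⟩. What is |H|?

6

|⟨37⟩| = 3 and |⟨5⟩| = 6, so |H| is a multiple of lcm(3, 6) = 6 and divides |G| = 12.
Closing under the operation: H = {1, 5, 17, 25, 37, 41}, so |H| = 6.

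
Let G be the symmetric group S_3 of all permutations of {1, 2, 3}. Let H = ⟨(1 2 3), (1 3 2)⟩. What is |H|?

|⟨(1 2 3)⟩| = 3 and |⟨(1 3 2)⟩| = 3, so |H| is a multiple of lcm(3, 3) = 3 and divides |G| = 6.
Closing under the operation: H = {e, (1 2 3), (1 3 2)}, so |H| = 3.

3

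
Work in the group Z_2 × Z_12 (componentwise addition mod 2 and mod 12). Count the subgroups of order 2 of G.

3

|G| = 24 and 2 | 24, so subgroups of order 2 are possible by Lagrange.
The subgroups of order 2 are: {(0,0), (0,6)}; {(0,0), (1,0)}; {(0,0), (1,6)}.
So G has 3 subgroups of order 2.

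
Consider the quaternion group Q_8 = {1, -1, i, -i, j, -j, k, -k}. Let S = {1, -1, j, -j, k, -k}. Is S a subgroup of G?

|S| = 6 does not divide |G| = 8, so by Lagrange S is not a subgroup.

No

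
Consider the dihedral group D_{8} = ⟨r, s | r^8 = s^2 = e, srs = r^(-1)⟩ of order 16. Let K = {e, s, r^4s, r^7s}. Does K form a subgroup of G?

No

Closure fails: s · r^7s = r ∉ K. So K is not a subgroup.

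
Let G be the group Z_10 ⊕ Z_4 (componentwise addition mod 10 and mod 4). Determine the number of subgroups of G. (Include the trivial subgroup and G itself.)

16

|G| = 40, so by Lagrange every subgroup order divides 40. Divisors: 1, 2, 4, 5, 8, 10, 20, 40.
Subgroups by order — order 1: 1; order 2: 3; order 4: 3; order 5: 1; order 8: 1; order 10: 3; order 20: 3; order 40: 1.
Total: 1 + 3 + 3 + 1 + 1 + 3 + 3 + 1 = 16.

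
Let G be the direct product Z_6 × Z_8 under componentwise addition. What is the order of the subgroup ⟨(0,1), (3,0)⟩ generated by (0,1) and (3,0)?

|⟨(0,1)⟩| = 8 and |⟨(3,0)⟩| = 2, so |H| is a multiple of lcm(8, 2) = 8 and divides |G| = 48.
Closing under the operation: H = {(0,0), (0,1), (0,2), (0,3), (0,4), (0,5), (0,6), (0,7), (3,0), (3,1), (3,2), (3,3), (3,4), (3,5), (3,6), (3,7)}, so |H| = 16.

16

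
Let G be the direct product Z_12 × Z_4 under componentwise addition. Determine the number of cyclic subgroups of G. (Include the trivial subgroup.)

20

Group the elements of G by the cyclic subgroup they generate; each cyclic subgroup of order d accounts for φ(d) elements.
Cyclic subgroups by order — order 1: 1; order 2: 3; order 3: 1; order 4: 6; order 6: 3; order 12: 6.
Total: 20.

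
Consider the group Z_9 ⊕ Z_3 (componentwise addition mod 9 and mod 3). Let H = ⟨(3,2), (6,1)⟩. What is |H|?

3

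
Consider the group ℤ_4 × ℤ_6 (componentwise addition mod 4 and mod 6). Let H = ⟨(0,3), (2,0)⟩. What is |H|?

|⟨(0,3)⟩| = 2 and |⟨(2,0)⟩| = 2, so |H| is a multiple of lcm(2, 2) = 2 and divides |G| = 24.
Closing under the operation: H = {(0,0), (0,3), (2,0), (2,3)}, so |H| = 4.

4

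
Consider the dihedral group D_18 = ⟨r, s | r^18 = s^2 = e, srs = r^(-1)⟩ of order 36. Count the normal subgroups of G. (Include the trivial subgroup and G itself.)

G has 45 subgroups. Checking conjugation-invariance by order — order 1: 1/1 normal; order 2: 1/19 normal; order 3: 1/1 normal; order 4: 0/9 normal; order 6: 1/7 normal; order 9: 1/1 normal; order 12: 0/3 normal; order 18: 3/3 normal; order 36: 1/1 normal.
Total normal subgroups: 9.

9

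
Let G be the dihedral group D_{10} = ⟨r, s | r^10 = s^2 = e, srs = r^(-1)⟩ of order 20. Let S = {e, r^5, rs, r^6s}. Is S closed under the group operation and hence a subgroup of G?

Yes

|S| = 4 divides |G| = 20, consistent with Lagrange.
S contains the identity, every element's inverse is in S, and S is closed under ·: it is a subgroup.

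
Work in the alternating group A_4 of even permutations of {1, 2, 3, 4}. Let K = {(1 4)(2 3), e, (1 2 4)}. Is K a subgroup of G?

No

(1 2 4) ∈ K but its inverse (1 4 2) ∉ K, so K is not a subgroup.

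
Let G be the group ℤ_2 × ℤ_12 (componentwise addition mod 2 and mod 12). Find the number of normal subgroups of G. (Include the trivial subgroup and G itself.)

G is abelian, so every subgroup is normal.
G has 16 subgroups in total, hence 16 normal subgroups.

16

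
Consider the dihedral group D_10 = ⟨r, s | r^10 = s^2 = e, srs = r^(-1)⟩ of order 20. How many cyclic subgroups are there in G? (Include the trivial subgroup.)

Each element a generates a cyclic subgroup ⟨a⟩; distinct elements may generate the same one (a cyclic group of order d has φ(d) generators).
Cyclic subgroups by order — order 1: 1; order 2: 11; order 5: 1; order 10: 1.
Total: 14.

14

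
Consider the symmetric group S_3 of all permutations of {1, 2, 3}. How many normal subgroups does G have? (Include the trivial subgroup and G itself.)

3

G has 6 subgroups. Checking conjugation-invariance by order — order 1: 1/1 normal; order 2: 0/3 normal; order 3: 1/1 normal; order 6: 1/1 normal.
Total normal subgroups: 3.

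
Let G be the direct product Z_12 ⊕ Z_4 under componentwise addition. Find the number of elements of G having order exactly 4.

An element (a,b) has order lcm(ord(a), ord(b)); count pairs with lcm equal to 4.
Enumerating gives 12 such elements.

12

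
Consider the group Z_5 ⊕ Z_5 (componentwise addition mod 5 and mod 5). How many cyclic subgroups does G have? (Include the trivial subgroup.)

7

A cyclic subgroup of order d is generated by each of its φ(d) elements of order d, so the cyclic subgroups of order d number (#elements of order d)/φ(d).
Cyclic subgroups by order — order 1: 1; order 5: 6.
Total: 7.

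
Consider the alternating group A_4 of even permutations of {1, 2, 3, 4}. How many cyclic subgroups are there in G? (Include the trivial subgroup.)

Group the elements of G by the cyclic subgroup they generate; each cyclic subgroup of order d accounts for φ(d) elements.
Cyclic subgroups by order — order 1: 1; order 2: 3; order 3: 4.
Total: 8.

8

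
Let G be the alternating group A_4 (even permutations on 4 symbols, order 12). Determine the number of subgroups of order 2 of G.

3

|G| = 12 and 2 | 12, so subgroups of order 2 are possible by Lagrange.
The subgroups of order 2 are: {e, (1 2)(3 4)}; {e, (1 3)(2 4)}; {e, (1 4)(2 3)}.
So G has 3 subgroups of order 2.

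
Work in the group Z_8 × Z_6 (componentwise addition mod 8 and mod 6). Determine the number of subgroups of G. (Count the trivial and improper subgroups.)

22

|G| = 48, so by Lagrange every subgroup order divides 48. Divisors: 1, 2, 3, 4, 6, 8, 12, 16, 24, 48.
Subgroups by order — order 1: 1; order 2: 3; order 3: 1; order 4: 3; order 6: 3; order 8: 3; order 12: 3; order 16: 1; order 24: 3; order 48: 1.
Total: 1 + 3 + 1 + 3 + 3 + 3 + 3 + 1 + 3 + 1 = 22.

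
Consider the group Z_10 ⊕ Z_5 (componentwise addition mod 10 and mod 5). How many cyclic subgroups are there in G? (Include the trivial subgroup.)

Each element a generates a cyclic subgroup ⟨a⟩; distinct elements may generate the same one (a cyclic group of order d has φ(d) generators).
Cyclic subgroups by order — order 1: 1; order 2: 1; order 5: 6; order 10: 6.
Total: 14.

14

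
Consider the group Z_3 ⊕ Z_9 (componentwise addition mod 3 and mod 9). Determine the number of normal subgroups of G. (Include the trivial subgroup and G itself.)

10

G is abelian, so every subgroup is normal.
G has 10 subgroups in total, hence 10 normal subgroups.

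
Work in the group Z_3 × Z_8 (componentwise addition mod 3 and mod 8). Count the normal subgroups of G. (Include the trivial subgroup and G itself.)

8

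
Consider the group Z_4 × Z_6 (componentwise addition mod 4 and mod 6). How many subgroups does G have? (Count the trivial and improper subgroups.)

16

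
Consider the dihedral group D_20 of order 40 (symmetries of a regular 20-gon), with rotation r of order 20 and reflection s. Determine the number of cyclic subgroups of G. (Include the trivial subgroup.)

Group the elements of G by the cyclic subgroup they generate; each cyclic subgroup of order d accounts for φ(d) elements.
Cyclic subgroups by order — order 1: 1; order 2: 21; order 4: 1; order 5: 1; order 10: 1; order 20: 1.
Total: 26.

26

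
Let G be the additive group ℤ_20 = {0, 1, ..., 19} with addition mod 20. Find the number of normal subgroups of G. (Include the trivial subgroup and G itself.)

G is abelian, so every subgroup is normal.
G has 6 subgroups in total, hence 6 normal subgroups.

6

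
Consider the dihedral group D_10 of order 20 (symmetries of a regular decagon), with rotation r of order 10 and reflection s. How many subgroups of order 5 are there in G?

1

|G| = 20 and 5 | 20, so subgroups of order 5 are possible by Lagrange.
The subgroups of order 5 are: {e, r^2, r^4, r^6, r^8}.
So G has 1 subgroup of order 5.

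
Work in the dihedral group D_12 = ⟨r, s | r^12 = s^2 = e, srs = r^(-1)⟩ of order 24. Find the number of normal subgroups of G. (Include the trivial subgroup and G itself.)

9

G has 34 subgroups. Checking conjugation-invariance by order — order 1: 1/1 normal; order 2: 1/13 normal; order 3: 1/1 normal; order 4: 1/7 normal; order 6: 1/5 normal; order 8: 0/3 normal; order 12: 3/3 normal; order 24: 1/1 normal.
Total normal subgroups: 9.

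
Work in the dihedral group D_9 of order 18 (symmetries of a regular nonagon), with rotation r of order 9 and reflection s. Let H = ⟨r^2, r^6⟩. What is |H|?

|⟨r^2⟩| = 9 and |⟨r^6⟩| = 3, so |H| is a multiple of lcm(9, 3) = 9 and divides |G| = 18.
Closing under the operation: H = {e, r, r^2, r^3, r^4, r^5, r^6, r^7, r^8}, so |H| = 9.

9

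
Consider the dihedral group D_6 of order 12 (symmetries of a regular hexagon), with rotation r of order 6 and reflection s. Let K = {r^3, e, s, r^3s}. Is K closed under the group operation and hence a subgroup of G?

|K| = 4 divides |G| = 12, consistent with Lagrange.
K contains the identity, every element's inverse is in K, and K is closed under ·: it is a subgroup.

Yes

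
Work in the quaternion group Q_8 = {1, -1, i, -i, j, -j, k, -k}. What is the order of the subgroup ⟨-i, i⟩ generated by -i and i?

|⟨-i⟩| = 4 and |⟨i⟩| = 4, so |H| is a multiple of lcm(4, 4) = 4 and divides |G| = 8.
Closing under the operation: H = {1, -1, i, -i}, so |H| = 4.

4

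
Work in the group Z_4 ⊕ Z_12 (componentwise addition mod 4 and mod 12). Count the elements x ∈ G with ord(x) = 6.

6

An element (a,b) has order lcm(ord(a), ord(b)); count pairs with lcm equal to 6.
Enumerating gives 6 such elements.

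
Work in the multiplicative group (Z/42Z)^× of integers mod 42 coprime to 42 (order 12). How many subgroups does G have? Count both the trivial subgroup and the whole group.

10

|G| = 12, so by Lagrange every subgroup order divides 12. Divisors: 1, 2, 3, 4, 6, 12.
Subgroups by order — order 1: 1; order 2: 3; order 3: 1; order 4: 1; order 6: 3; order 12: 1.
Total: 1 + 3 + 1 + 1 + 3 + 1 = 10.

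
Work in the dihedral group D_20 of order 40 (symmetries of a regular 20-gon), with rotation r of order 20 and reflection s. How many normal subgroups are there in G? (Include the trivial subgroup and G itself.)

G has 48 subgroups. Checking conjugation-invariance by order — order 1: 1/1 normal; order 2: 1/21 normal; order 4: 1/11 normal; order 5: 1/1 normal; order 8: 0/5 normal; order 10: 1/5 normal; order 20: 3/3 normal; order 40: 1/1 normal.
Total normal subgroups: 9.

9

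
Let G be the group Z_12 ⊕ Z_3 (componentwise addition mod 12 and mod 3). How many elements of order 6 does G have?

8

An element (a,b) has order lcm(ord(a), ord(b)); count pairs with lcm equal to 6.
Enumerating gives 8 such elements.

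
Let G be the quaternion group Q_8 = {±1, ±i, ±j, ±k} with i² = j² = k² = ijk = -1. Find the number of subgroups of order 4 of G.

|G| = 8 and 4 | 8, so subgroups of order 4 are possible by Lagrange.
The subgroups of order 4 are: {1, -1, i, -i}; {1, -1, j, -j}; {1, -1, k, -k}.
So G has 3 subgroups of order 4.

3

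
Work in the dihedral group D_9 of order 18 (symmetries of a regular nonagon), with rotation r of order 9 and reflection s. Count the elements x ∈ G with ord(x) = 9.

The elements of order 9 are: r, r^2, r^4, r^5, r^7, r^8.
That's 6.

6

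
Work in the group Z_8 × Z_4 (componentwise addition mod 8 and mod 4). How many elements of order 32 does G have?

An element (a,b) has order lcm(ord(a), ord(b)); count pairs with lcm equal to 32.
Enumerating gives 0 such elements.

0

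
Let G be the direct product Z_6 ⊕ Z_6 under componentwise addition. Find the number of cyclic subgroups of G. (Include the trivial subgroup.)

20

Group the elements of G by the cyclic subgroup they generate; each cyclic subgroup of order d accounts for φ(d) elements.
Cyclic subgroups by order — order 1: 1; order 2: 3; order 3: 4; order 6: 12.
Total: 20.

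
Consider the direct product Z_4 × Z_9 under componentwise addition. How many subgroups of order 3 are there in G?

|G| = 36 and 3 | 36, so subgroups of order 3 are possible by Lagrange.
The subgroups of order 3 are: {(0,0), (0,3), (0,6)}.
So G has 1 subgroup of order 3.

1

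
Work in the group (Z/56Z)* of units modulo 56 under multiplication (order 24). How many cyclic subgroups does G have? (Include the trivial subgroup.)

16

Each element a generates a cyclic subgroup ⟨a⟩; distinct elements may generate the same one (a cyclic group of order d has φ(d) generators).
Cyclic subgroups by order — order 1: 1; order 2: 7; order 3: 1; order 6: 7.
Total: 16.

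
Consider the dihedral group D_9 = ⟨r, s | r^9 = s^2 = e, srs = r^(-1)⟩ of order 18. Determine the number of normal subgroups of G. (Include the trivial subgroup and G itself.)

4

G has 16 subgroups. Checking conjugation-invariance by order — order 1: 1/1 normal; order 2: 0/9 normal; order 3: 1/1 normal; order 6: 0/3 normal; order 9: 1/1 normal; order 18: 1/1 normal.
Total normal subgroups: 4.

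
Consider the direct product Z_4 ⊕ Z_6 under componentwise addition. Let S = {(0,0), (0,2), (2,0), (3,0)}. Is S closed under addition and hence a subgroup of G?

(3,0) ∈ S but its inverse (1,0) ∉ S, so S is not a subgroup.

No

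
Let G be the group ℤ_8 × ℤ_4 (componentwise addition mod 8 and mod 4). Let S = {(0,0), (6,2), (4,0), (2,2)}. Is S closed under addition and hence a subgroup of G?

|S| = 4 divides |G| = 32, consistent with Lagrange.
S contains the identity, every element's inverse is in S, and S is closed under +: it is a subgroup.
In fact S = ⟨(6,2)⟩.

Yes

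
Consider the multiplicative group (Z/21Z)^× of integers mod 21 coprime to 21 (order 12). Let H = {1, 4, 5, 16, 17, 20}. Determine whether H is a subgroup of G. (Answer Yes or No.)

Yes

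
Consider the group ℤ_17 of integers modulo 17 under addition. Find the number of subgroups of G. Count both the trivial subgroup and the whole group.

2

Subgroups of the cyclic group ℤ_17 correspond bijectively to divisors of 17.
Divisors of 17: 1, 17.
So ℤ_17 has 2 subgroups.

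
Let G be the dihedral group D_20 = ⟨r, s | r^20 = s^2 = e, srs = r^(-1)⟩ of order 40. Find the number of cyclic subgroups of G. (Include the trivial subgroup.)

26

Each element a generates a cyclic subgroup ⟨a⟩; distinct elements may generate the same one (a cyclic group of order d has φ(d) generators).
Cyclic subgroups by order — order 1: 1; order 2: 21; order 4: 1; order 5: 1; order 10: 1; order 20: 1.
Total: 26.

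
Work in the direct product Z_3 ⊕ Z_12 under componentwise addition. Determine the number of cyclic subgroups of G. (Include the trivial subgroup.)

15

Each element a generates a cyclic subgroup ⟨a⟩; distinct elements may generate the same one (a cyclic group of order d has φ(d) generators).
Cyclic subgroups by order — order 1: 1; order 2: 1; order 3: 4; order 4: 1; order 6: 4; order 12: 4.
Total: 15.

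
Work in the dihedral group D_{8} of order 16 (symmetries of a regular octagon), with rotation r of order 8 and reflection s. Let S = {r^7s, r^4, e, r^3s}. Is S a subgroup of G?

|S| = 4 divides |G| = 16, consistent with Lagrange.
S contains the identity, every element's inverse is in S, and S is closed under ·: it is a subgroup.

Yes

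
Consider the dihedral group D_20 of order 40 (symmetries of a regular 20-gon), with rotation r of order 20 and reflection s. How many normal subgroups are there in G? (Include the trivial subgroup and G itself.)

9

G has 48 subgroups. Checking conjugation-invariance by order — order 1: 1/1 normal; order 2: 1/21 normal; order 4: 1/11 normal; order 5: 1/1 normal; order 8: 0/5 normal; order 10: 1/5 normal; order 20: 3/3 normal; order 40: 1/1 normal.
Total normal subgroups: 9.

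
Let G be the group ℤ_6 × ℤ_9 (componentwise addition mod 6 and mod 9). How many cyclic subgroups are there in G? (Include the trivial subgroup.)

16

A cyclic subgroup of order d is generated by each of its φ(d) elements of order d, so the cyclic subgroups of order d number (#elements of order d)/φ(d).
Cyclic subgroups by order — order 1: 1; order 2: 1; order 3: 4; order 6: 4; order 9: 3; order 18: 3.
Total: 16.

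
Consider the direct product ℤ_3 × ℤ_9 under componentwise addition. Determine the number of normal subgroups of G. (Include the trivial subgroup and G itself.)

10

G is abelian, so every subgroup is normal.
G has 10 subgroups in total, hence 10 normal subgroups.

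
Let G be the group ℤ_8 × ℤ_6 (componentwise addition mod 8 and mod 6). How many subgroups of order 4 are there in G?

|G| = 48 and 4 | 48, so subgroups of order 4 are possible by Lagrange.
The subgroups of order 4 are: {(0,0), (0,3), (4,0), (4,3)}; {(0,0), (2,0), (4,0), (6,0)}; {(0,0), (2,3), (4,0), (6,3)}.
So G has 3 subgroups of order 4.

3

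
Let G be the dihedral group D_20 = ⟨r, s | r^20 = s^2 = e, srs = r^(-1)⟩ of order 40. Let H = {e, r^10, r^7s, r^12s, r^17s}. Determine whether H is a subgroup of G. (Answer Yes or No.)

Closure fails: r^17s · r^12s = r^5 ∉ H. So H is not a subgroup.

No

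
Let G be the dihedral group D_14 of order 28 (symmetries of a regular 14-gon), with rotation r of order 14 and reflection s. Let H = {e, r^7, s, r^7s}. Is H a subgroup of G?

Yes

|H| = 4 divides |G| = 28, consistent with Lagrange.
H contains the identity, every element's inverse is in H, and H is closed under ·: it is a subgroup.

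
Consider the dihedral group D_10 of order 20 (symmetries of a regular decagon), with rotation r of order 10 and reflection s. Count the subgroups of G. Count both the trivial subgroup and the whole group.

22

|G| = 20, so by Lagrange every subgroup order divides 20. Divisors: 1, 2, 4, 5, 10, 20.
Subgroups by order — order 1: 1; order 2: 11; order 4: 5; order 5: 1; order 10: 3; order 20: 1.
Total: 1 + 11 + 5 + 1 + 3 + 1 = 22.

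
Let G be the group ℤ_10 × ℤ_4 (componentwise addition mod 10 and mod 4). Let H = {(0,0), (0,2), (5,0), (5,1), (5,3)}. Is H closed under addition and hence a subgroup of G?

No

Closure fails: (0,2) + (5,0) = (5,2) ∉ H. So H is not a subgroup.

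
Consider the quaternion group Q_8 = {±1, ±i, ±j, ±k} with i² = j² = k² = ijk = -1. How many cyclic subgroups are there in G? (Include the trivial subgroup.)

Group the elements of G by the cyclic subgroup they generate; each cyclic subgroup of order d accounts for φ(d) elements.
Cyclic subgroups by order — order 1: 1; order 2: 1; order 4: 3.
Total: 5.

5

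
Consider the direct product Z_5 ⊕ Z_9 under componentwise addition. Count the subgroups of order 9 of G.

|G| = 45 and 9 | 45, so subgroups of order 9 are possible by Lagrange.
The subgroups of order 9 are: {(0,0), (0,1), (0,2), (0,3), (0,4), (0,5), (0,6), (0,7), (0,8)}.
So G has 1 subgroup of order 9.

1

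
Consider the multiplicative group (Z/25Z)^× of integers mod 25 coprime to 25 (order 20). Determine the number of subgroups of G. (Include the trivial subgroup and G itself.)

|G| = 20, so by Lagrange every subgroup order divides 20. Divisors: 1, 2, 4, 5, 10, 20.
Subgroups by order — order 1: 1; order 2: 1; order 4: 1; order 5: 1; order 10: 1; order 20: 1.
Total: 1 + 1 + 1 + 1 + 1 + 1 = 6.

6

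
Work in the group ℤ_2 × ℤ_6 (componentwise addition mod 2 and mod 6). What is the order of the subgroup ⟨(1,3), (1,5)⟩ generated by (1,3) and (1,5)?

6

|⟨(1,3)⟩| = 2 and |⟨(1,5)⟩| = 6, so |H| is a multiple of lcm(2, 6) = 6 and divides |G| = 12.
Closing under the operation: H = {(0,0), (0,2), (0,4), (1,1), (1,3), (1,5)}, so |H| = 6.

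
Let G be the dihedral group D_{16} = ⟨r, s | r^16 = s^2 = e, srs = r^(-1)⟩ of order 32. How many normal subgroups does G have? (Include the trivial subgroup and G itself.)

8

G has 36 subgroups. Checking conjugation-invariance by order — order 1: 1/1 normal; order 2: 1/17 normal; order 4: 1/9 normal; order 8: 1/5 normal; order 16: 3/3 normal; order 32: 1/1 normal.
Total normal subgroups: 8.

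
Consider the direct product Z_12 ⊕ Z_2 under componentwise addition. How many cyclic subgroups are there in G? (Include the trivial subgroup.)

12

Group the elements of G by the cyclic subgroup they generate; each cyclic subgroup of order d accounts for φ(d) elements.
Cyclic subgroups by order — order 1: 1; order 2: 3; order 3: 1; order 4: 2; order 6: 3; order 12: 2.
Total: 12.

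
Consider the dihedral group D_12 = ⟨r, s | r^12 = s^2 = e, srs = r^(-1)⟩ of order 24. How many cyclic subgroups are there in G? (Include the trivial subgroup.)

Each element a generates a cyclic subgroup ⟨a⟩; distinct elements may generate the same one (a cyclic group of order d has φ(d) generators).
Cyclic subgroups by order — order 1: 1; order 2: 13; order 3: 1; order 4: 1; order 6: 1; order 12: 1.
Total: 18.

18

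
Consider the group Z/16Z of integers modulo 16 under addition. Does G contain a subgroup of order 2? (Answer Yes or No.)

Yes

2 | 16. A subgroup of order 2 is {0, 8}.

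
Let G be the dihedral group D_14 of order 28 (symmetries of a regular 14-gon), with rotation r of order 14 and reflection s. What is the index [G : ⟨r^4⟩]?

|⟨r^4⟩| = 7 and |G| = 28.
By Lagrange, [G : H] = |G|/|H| = 28/7 = 4.

4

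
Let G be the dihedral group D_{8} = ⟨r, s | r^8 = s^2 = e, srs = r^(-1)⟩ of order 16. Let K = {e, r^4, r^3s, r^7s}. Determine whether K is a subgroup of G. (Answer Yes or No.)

Yes

|K| = 4 divides |G| = 16, consistent with Lagrange.
K contains the identity, every element's inverse is in K, and K is closed under ·: it is a subgroup.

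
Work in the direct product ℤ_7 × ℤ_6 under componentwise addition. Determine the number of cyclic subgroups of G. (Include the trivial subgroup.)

8

Each element a generates a cyclic subgroup ⟨a⟩; distinct elements may generate the same one (a cyclic group of order d has φ(d) generators).
Cyclic subgroups by order — order 1: 1; order 2: 1; order 3: 1; order 6: 1; order 7: 1; order 14: 1; order 21: 1; order 42: 1.
Total: 8.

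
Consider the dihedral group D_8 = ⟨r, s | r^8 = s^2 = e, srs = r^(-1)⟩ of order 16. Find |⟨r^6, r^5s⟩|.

8

|⟨r^6⟩| = 4 and |⟨r^5s⟩| = 2, so |H| is a multiple of lcm(4, 2) = 4 and divides |G| = 16.
Closing under the operation: H = {e, r^2, r^4, r^6, rs, r^3s, r^5s, r^7s}, so |H| = 8.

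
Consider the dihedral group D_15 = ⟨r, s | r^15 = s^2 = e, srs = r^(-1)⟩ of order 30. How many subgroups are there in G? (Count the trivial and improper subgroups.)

|G| = 30, so by Lagrange every subgroup order divides 30. Divisors: 1, 2, 3, 5, 6, 10, 15, 30.
Subgroups by order — order 1: 1; order 2: 15; order 3: 1; order 5: 1; order 6: 5; order 10: 3; order 15: 1; order 30: 1.
Total: 1 + 15 + 1 + 1 + 5 + 3 + 1 + 1 = 28.

28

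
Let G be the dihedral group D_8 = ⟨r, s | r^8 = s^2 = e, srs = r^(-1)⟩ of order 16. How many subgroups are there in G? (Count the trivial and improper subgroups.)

19

|G| = 16, so by Lagrange every subgroup order divides 16. Divisors: 1, 2, 4, 8, 16.
Subgroups by order — order 1: 1; order 2: 9; order 4: 5; order 8: 3; order 16: 1.
Total: 1 + 9 + 5 + 3 + 1 = 19.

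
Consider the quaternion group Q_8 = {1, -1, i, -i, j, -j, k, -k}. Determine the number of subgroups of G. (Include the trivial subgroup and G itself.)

|G| = 8, so by Lagrange every subgroup order divides 8. Divisors: 1, 2, 4, 8.
Subgroups by order — order 1: 1; order 2: 1; order 4: 3; order 8: 1.
Total: 1 + 1 + 3 + 1 = 6.

6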